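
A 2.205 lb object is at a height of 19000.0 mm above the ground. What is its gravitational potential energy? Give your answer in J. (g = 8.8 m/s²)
PE = mgh = 1 kg × 8.8 m/s² × 19 m = 167.2 J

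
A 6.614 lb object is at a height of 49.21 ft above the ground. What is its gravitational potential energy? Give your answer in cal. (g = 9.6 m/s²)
PE = mgh = 3 kg × 9.6 m/s² × 15 m = 432 J = 103.2 cal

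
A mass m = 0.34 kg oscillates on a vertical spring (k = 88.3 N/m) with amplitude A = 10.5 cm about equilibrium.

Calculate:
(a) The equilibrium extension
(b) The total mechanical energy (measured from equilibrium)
x_eq = mg/k = 0.34×9.81/88.3 = 0.03777 m = 3.777 cm
E = ½kA² = ½×88.3×(0.105)² = 0.4868 J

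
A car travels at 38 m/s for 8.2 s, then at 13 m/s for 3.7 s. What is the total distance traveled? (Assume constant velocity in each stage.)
d₁ = v₁t₁ = 38 × 8.2 = 311.6 m
d₂ = v₂t₂ = 13 × 3.7 = 48.1 m
d_total = 311.6 + 48.1 = 359.7 m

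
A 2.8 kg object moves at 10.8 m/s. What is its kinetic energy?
KE = ½mv² = ½×2.8×10.8² = 163.296 J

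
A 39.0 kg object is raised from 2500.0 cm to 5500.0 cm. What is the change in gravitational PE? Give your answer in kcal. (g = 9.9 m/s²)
ΔPE = mg(h₂ − h₁) = 39 kg × 9.9 m/s² × (55 − 25) m = 1.158e+04 J = 2.768 kcal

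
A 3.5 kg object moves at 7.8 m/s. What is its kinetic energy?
KE = ½mv² = ½×3.5×7.8² = 106.47 J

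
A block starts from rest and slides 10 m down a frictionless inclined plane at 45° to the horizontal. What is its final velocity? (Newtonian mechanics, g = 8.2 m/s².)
a = g sin(θ) = 8.2 × sin(45°) = 5.8 m/s²
v = √(2ad) = √(2 × 5.8 × 10) = 10.77 m/s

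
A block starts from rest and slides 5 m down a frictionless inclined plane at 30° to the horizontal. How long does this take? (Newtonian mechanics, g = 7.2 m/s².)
a = g sin(θ) = 7.2 × sin(30°) = 3.6 m/s²
t = √(2d/a) = √(2 × 5 / 3.6) = 1.67 s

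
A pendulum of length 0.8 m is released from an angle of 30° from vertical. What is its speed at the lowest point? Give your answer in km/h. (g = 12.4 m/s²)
h = L(1 − cosθ) = 0.8×(1 − cos30°) = 0.1072 m
v = √(2gh) = √(2×12.4×0.1072) = 1.63 m/s = 5.869 km/h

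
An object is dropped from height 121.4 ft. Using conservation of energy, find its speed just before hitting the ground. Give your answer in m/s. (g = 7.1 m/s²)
mgh = ½mv² → v = √(2gh) = √(2×7.1×37) = 22.92 m/s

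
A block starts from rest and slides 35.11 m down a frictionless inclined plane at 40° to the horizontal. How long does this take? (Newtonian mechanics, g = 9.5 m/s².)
a = g sin(θ) = 9.5 × sin(40°) = 6.11 m/s²
t = √(2d/a) = √(2 × 35.11 / 6.11) = 3.39 s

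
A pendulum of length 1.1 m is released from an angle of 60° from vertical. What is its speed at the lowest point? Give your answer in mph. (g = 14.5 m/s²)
h = L(1 − cosθ) = 1.1×(1 − cos60°) = 0.55 m
v = √(2gh) = √(2×14.5×0.55) = 3.994 m/s = 8.934 mph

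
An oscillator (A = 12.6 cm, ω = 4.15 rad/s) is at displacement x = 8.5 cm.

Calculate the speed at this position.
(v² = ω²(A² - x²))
v = ω√(A² − x²) = 4.15×√(0.126² − 0.085²) = 0.386 m/s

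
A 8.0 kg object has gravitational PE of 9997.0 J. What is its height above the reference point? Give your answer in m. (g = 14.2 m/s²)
PE = mgh → h = PE/(mg) = 9997 J / (8 kg × 14.2 m/s²) = 88 m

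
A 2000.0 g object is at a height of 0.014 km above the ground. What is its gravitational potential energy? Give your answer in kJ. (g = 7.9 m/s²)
PE = mgh = 2 kg × 7.9 m/s² × 14 m = 221.2 J = 0.2212 kJ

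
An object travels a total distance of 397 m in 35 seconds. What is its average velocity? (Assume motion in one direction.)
v_avg = Δd / Δt = 397 / 35 = 11.34 m/s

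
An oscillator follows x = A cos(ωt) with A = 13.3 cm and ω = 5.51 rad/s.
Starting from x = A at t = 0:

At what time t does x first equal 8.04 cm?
cos(ωt) = x/A = 8.04/13.3 = 0.6045
ωt = arccos(0.6045) = 0.9216 rad
t = 0.9216/5.51 = 0.1673 s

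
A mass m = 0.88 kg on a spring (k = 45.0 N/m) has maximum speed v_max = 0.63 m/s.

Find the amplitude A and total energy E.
½mv²_max = ½kA² → A = v_max√(m/k) = 0.63×√(0.88/45.0) = 0.0881 m = 8.81 cm
E = ½mv²_max = ½×0.88×0.63² = 0.1746 J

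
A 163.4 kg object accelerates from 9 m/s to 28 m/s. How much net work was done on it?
W_net = ΔKE = ½m(v₂² − v₁²) = ½×163.4×(28² − 9²) = 57435.1 J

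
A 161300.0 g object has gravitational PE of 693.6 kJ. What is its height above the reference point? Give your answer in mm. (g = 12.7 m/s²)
PE = mgh → h = PE/(mg) = 6.936e+05 J / (161.3 kg × 12.7 m/s²) = 338.6 m = 338600.0 mm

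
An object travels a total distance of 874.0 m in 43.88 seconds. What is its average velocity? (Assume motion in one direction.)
v_avg = Δd / Δt = 874.0 / 43.88 = 19.92 m/s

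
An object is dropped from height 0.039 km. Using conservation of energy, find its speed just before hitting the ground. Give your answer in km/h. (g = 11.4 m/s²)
mgh = ½mv² → v = √(2gh) = √(2×11.4×39) = 29.82 m/s = 107.4 km/h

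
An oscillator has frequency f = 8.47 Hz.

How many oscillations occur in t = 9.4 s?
n = f×t = 8.47×9.4 = 79.62 oscillations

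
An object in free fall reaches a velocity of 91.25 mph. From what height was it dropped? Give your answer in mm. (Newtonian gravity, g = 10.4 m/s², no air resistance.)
h = v²/(2g) (with unit conversion) = 80000.0 mm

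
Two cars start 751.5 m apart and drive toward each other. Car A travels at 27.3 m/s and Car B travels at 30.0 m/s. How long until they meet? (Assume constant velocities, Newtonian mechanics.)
Combined speed: v_combined = 27.3 + 30.0 = 57.3 m/s
Time to meet: t = d/57.3 = 751.5/57.3 = 13.12 s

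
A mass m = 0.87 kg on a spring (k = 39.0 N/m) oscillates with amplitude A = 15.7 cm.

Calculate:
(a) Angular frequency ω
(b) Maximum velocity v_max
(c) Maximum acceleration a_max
ω = √(k/m) = √(39.0/0.87) = 6.695 rad/s
v_max = ωA = 6.695×0.157 = 1.051 m/s
a_max = ω²A = 6.695²×0.157 = 7.038 m/s²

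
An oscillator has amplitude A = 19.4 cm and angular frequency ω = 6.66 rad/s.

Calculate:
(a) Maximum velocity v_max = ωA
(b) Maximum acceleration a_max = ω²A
v_max = ωA = 6.66×0.194 = 1.292 m/s
a_max = ω²A = 6.66²×0.194 = 8.605 m/s²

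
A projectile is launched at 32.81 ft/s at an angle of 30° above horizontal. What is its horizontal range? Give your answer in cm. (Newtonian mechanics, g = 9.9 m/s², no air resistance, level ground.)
R = v₀² sin(2θ) / g (with unit conversion) = 874.9 cm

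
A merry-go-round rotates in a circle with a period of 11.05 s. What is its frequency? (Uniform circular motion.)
f = 1/T = 1/11.05 = 0.0905 Hz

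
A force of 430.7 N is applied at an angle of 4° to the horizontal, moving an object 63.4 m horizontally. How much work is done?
W = Fd cosθ = 430.7×63.4×cos(4°) = 27240.0 J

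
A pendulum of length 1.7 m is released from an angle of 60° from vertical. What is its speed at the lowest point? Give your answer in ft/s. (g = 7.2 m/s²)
h = L(1 − cosθ) = 1.7×(1 − cos60°) = 0.85 m
v = √(2gh) = √(2×7.2×0.85) = 3.499 m/s = 11.48 ft/s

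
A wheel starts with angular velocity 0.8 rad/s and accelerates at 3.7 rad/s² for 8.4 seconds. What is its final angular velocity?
ω = ω₀ + αt = 0.8 + 3.7 × 8.4 = 31.88 rad/s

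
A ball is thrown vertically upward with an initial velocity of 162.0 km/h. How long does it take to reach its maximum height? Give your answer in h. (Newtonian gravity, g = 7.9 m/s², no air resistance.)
t_up = v₀/g (with unit conversion) = 0.001582 h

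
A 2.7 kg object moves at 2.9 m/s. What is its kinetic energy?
KE = ½mv² = ½×2.7×2.9² = 11.3535 J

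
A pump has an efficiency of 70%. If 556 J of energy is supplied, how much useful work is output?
W_out = η × W_in = 0.7 × 556 = 389.2 J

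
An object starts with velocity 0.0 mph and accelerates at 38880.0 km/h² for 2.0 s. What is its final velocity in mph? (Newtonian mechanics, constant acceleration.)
v = v₀ + at (with unit conversion) = 13.42 mph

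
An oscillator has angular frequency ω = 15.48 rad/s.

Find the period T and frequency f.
T = 2π/ω = 2π/15.48 = 0.4059 s; f = ω/2π = 2.464 Hz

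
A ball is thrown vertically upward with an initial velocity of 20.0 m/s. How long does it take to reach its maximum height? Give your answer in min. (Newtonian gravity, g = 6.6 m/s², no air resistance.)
t_up = v₀/g (with unit conversion) = 0.05051 min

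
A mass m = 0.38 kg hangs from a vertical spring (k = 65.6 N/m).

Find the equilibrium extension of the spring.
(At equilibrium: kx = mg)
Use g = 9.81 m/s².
x_eq = mg/k = 0.38×9.81/65.6 = 0.05683 m = 5.683 cm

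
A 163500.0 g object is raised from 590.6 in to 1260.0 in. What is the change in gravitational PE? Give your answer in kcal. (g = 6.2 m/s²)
ΔPE = mg(h₂ − h₁) = 163.5 kg × 6.2 m/s² × (32 − 15) m = 1.724e+04 J = 4.119 kcal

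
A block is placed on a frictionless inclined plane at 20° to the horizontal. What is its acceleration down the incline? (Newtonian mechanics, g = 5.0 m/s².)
a = g sin(θ) = 5.0 × sin(20°) = 5.0 × 0.342 = 1.71 m/s²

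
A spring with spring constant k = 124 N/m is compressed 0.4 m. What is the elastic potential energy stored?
PE = ½kx² = ½×124×0.4² = 9.92 J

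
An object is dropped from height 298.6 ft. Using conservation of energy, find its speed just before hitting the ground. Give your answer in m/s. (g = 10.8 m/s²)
mgh = ½mv² → v = √(2gh) = √(2×10.8×91.01) = 44.34 m/s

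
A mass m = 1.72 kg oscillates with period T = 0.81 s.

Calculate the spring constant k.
T = 2π√(m/k) → k = m(2π/T)² = 1.72×(2π/0.81)² = 103.5 N/m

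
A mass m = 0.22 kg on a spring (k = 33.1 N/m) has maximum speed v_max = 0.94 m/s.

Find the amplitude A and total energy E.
½mv²_max = ½kA² → A = v_max√(m/k) = 0.94×√(0.22/33.1) = 0.07663 m = 7.663 cm
E = ½mv²_max = ½×0.22×0.94² = 0.0972 J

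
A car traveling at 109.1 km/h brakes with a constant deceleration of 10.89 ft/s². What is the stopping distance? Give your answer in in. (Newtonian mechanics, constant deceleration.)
d = v₀² / (2a) (with unit conversion) = 5447.0 in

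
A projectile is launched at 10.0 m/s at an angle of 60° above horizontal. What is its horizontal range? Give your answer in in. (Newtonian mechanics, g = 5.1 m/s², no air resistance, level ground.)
R = v₀² sin(2θ) / g (with unit conversion) = 668.5 in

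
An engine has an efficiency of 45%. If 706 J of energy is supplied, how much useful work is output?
W_out = η × W_in = 0.45 × 706 = 317.7 J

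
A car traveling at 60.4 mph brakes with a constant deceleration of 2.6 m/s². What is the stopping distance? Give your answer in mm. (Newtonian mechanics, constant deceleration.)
d = v₀² / (2a) (with unit conversion) = 140200.0 mm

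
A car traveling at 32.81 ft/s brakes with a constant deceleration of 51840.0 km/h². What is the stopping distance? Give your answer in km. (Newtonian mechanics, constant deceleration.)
d = v₀² / (2a) (with unit conversion) = 0.0125 km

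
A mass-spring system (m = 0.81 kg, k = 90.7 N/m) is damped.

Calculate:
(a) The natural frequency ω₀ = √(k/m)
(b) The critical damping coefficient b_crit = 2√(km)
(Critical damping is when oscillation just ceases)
ω₀ = √(k/m) = √(90.7/0.81) = 10.58 rad/s
b_crit = 2√(km) = 2√(90.7×0.81) = 17.14 kg/s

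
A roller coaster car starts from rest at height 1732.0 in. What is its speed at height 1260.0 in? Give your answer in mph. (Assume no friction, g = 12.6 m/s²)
mgh₁ = ½mv₂² + mgh₂ → v₂ = √(2g(h₁−h₂)) = √(2×12.6×(43.99−32)) = 17.38 m/s = 38.88 mph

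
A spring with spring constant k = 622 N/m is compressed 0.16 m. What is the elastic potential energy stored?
PE = ½kx² = ½×622×0.16² = 7.962 J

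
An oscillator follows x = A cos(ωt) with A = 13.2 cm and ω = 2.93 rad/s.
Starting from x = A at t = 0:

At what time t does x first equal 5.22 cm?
cos(ωt) = x/A = 5.22/13.2 = 0.3955
ωt = arccos(0.3955) = 1.164 rad
t = 1.164/2.93 = 0.3973 s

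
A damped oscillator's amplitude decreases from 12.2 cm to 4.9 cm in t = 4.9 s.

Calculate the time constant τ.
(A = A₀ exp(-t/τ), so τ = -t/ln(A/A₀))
A/A₀ = 4.9/12.2 = 0.4016; ln(A/A₀) = -0.9122
τ = −t/ln(A/A₀) = −4.9/-0.9122 = 5.372 s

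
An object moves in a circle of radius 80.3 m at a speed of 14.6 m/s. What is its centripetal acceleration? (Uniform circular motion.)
a_c = v²/r = 14.6²/80.3 = 213.16/80.3 = 2.65 m/s²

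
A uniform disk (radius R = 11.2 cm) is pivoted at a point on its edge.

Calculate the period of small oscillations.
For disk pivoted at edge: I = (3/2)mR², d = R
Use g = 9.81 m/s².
I/m = (3/2)R² = 0.01882 m²; d = R = 0.112 m
T = 2π√((3/2)R²/(gR)) = 2π√(3R/(2g)) = 0.8222 s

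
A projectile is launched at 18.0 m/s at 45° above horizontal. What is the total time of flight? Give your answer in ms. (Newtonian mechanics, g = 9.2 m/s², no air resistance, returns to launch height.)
T = 2v₀sin(θ)/g (with unit conversion) = 2767.0 ms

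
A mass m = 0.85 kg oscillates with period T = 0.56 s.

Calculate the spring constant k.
T = 2π√(m/k) → k = m(2π/T)² = 0.85×(2π/0.56)² = 107 N/m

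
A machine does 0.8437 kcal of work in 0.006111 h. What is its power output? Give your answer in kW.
P = W/t = 3530 J / 22 s = 160.5 W = 0.1605 kW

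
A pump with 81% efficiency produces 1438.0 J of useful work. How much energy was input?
W_in = W_out/η = 1438.0/0.81 = 1775.3 J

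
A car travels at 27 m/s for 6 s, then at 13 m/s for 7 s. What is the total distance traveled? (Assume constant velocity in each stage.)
d₁ = v₁t₁ = 27 × 6 = 162 m
d₂ = v₂t₂ = 13 × 7 = 91 m
d_total = 162 + 91 = 253 m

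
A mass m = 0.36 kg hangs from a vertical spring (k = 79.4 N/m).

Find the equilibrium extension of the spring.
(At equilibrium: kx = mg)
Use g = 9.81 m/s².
x_eq = mg/k = 0.36×9.81/79.4 = 0.04448 m = 4.448 cm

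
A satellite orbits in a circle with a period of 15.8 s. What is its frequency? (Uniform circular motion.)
f = 1/T = 1/15.8 = 0.0633 Hz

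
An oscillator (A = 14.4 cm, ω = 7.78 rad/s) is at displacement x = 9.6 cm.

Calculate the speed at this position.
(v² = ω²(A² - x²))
v = ω√(A² − x²) = 7.78×√(0.144² − 0.096²) = 0.835 m/s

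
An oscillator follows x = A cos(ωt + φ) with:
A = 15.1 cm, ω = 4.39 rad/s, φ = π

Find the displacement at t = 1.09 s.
x = A cos(ωt + φ) = 15.1×cos(4.39×1.09 + π) = -1.097 cm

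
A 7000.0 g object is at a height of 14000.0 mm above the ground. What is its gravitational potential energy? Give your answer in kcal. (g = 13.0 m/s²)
PE = mgh = 7 kg × 13.0 m/s² × 14 m = 1274 J = 0.3045 kcal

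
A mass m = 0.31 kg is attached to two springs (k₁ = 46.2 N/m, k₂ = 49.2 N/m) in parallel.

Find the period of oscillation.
k_eq = k₁+k₂ = 95.4 N/m
T = 2π√(m/k_eq) = 2π√(0.31/95.4) = 0.3582 s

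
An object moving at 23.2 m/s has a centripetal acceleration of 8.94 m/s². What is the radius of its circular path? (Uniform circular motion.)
r = v²/a_c = 23.2²/8.94 = 60.21 m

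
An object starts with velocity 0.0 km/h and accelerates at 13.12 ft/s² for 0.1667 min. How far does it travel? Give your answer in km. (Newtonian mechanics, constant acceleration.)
d = v₀t + ½at² (with unit conversion) = 0.2 km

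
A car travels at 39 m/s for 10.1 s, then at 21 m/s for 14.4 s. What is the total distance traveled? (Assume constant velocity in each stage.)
d₁ = v₁t₁ = 39 × 10.1 = 393.9 m
d₂ = v₂t₂ = 21 × 14.4 = 302.4 m
d_total = 393.9 + 302.4 = 696.3 m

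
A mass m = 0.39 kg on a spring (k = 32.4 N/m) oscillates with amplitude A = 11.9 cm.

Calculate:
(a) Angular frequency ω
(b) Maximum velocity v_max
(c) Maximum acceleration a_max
ω = √(k/m) = √(32.4/0.39) = 9.115 rad/s
v_max = ωA = 9.115×0.119 = 1.085 m/s
a_max = ω²A = 9.115²×0.119 = 9.886 m/s²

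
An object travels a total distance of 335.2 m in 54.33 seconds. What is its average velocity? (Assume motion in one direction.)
v_avg = Δd / Δt = 335.2 / 54.33 = 6.17 m/s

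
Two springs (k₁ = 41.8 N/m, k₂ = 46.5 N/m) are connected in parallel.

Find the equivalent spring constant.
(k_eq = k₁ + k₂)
k_eq = k₁ + k₂ = 41.8 + 46.5 = 88.3 N/m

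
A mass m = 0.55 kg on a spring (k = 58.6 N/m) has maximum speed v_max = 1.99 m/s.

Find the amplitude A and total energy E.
½mv²_max = ½kA² → A = v_max√(m/k) = 1.99×√(0.55/58.6) = 0.1928 m = 19.28 cm
E = ½mv²_max = ½×0.55×1.99² = 1.089 J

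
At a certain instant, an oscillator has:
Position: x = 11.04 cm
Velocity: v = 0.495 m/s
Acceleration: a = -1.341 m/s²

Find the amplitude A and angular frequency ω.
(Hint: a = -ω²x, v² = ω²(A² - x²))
a = −ω²x → ω = √(|a|/x) = √(1.341/0.1104) = 3.485 rad/s
v² = ω²(A² − x²) → A = √(x² + v²/ω²) = √(0.1104² + 0.495²/3.485²) = 0.1799 m = 17.99 cm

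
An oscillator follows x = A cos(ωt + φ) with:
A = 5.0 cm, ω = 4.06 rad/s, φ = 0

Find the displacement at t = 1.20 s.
x = A cos(ωt + φ) = 5.0×cos(4.06×1.2 + 0) = 0.7947 cm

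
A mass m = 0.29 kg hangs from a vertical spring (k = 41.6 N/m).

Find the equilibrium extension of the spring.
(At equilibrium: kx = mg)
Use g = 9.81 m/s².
x_eq = mg/k = 0.29×9.81/41.6 = 0.06839 m = 6.839 cm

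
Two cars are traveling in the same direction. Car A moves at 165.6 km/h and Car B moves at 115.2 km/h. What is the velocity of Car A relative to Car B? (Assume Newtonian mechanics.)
v_rel = v_A - v_B = 165.6 - 115.2 = 50.4 km/h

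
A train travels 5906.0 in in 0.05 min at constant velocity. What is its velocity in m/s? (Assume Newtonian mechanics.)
v = d/t (with unit conversion) = 50.0 m/s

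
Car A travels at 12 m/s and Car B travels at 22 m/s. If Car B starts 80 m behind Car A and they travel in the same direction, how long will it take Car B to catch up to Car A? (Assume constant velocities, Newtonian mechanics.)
Relative speed: v_rel = 22 - 12 = 10 m/s
Time to catch: t = d₀/v_rel = 80/10 = 8.0 s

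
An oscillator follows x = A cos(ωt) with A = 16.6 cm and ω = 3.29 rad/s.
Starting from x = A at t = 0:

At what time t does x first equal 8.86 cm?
cos(ωt) = x/A = 8.86/16.6 = 0.5337
ωt = arccos(0.5337) = 1.008 rad
t = 1.008/3.29 = 0.3063 s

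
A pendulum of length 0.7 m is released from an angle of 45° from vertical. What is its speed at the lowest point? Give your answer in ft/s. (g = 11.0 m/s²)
h = L(1 − cosθ) = 0.7×(1 − cos45°) = 0.205 m
v = √(2gh) = √(2×11.0×0.205) = 2.124 m/s = 6.968 ft/s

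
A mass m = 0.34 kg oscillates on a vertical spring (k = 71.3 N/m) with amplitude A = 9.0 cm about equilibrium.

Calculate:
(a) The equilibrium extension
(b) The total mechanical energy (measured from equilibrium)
x_eq = mg/k = 0.34×9.81/71.3 = 0.04678 m = 4.678 cm
E = ½kA² = ½×71.3×(0.09)² = 0.2888 J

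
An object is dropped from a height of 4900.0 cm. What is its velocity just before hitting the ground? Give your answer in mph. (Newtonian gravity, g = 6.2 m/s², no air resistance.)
v = √(2gh) (with unit conversion) = 55.14 mph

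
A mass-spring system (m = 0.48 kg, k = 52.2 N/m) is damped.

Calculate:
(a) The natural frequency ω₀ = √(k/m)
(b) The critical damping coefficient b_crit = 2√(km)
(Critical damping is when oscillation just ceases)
ω₀ = √(k/m) = √(52.2/0.48) = 10.43 rad/s
b_crit = 2√(km) = 2√(52.2×0.48) = 10.01 kg/s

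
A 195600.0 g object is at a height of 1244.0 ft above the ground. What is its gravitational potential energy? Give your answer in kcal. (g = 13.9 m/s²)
PE = mgh = 195.6 kg × 13.9 m/s² × 379.2 m = 1.031e+06 J = 246.4 kcal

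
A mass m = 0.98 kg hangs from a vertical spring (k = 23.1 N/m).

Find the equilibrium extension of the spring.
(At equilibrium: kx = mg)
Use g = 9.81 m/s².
x_eq = mg/k = 0.98×9.81/23.1 = 0.4162 m = 41.62 cm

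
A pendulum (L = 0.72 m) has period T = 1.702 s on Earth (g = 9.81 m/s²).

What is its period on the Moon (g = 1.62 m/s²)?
T = 2π√(L/g), so T_moon/T_earth = √(g_earth/g_moon)
T_moon = 2π√(0.72/1.62) = 4.189 s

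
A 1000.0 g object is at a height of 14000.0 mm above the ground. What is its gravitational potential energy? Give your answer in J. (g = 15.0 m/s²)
PE = mgh = 1 kg × 15.0 m/s² × 14 m = 210 J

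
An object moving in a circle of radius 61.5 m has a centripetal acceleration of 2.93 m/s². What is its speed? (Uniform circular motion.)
v = √(a_c × r) = √(2.93 × 61.5) = 13.42 m/s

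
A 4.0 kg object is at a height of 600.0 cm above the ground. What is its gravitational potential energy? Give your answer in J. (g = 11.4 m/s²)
PE = mgh = 4 kg × 11.4 m/s² × 6 m = 273.6 J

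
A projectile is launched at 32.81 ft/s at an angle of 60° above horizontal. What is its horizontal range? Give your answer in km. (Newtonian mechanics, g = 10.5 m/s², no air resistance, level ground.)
R = v₀² sin(2θ) / g (with unit conversion) = 0.008249 km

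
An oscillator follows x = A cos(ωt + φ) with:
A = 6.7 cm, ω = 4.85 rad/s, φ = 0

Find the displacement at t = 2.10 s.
x = A cos(ωt + φ) = 6.7×cos(4.85×2.1 + 0) = -4.855 cm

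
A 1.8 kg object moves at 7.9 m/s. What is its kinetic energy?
KE = ½mv² = ½×1.8×7.9² = 56.169 J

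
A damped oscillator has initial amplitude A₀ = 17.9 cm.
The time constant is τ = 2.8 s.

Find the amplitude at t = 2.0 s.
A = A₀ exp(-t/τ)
A = A₀ exp(−t/τ) = 17.9×exp(−2.0/2.8) = 8.763 cm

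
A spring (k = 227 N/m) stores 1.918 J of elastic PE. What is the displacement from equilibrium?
PE = ½kx² → x = √(2PE/k) = √(2×1.918/227) = 0.13 m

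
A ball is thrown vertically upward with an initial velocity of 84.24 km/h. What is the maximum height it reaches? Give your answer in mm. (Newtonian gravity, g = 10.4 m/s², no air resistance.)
h_max = v₀²/(2g) (with unit conversion) = 26320.0 mm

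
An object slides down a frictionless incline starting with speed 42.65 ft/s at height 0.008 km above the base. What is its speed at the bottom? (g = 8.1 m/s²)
½mv₀² + mgh = ½mv² → v = √(v₀² + 2gh) = √(13² + 2×8.1×8) = 17.28 m/s = 56.69 ft/s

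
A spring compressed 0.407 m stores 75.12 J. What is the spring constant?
PE = ½kx² → k = 2PE/x² = 2×75.12/0.407² = 907.0 N/m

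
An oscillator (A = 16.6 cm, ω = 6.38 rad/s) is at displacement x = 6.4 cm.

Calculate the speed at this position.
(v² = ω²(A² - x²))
v = ω√(A² − x²) = 6.38×√(0.166² − 0.064²) = 0.9772 m/s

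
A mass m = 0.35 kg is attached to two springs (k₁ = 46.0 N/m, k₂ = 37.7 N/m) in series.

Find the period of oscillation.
k_eq = k₁k₂/(k₁+k₂) = 20.72 N/m
T = 2π√(m/k_eq) = 2π√(0.35/20.72) = 0.8166 s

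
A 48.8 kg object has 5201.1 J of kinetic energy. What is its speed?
KE = ½mv² → v = √(2KE/m) = √(2×5201.1/48.8) = 14.6 m/s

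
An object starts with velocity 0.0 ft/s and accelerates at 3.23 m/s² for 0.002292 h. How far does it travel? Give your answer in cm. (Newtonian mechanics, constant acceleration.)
d = v₀t + ½at² (with unit conversion) = 11000.0 cm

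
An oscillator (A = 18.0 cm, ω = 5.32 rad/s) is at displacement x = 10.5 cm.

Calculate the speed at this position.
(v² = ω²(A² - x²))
v = ω√(A² − x²) = 5.32×√(0.18² − 0.105²) = 0.7778 m/s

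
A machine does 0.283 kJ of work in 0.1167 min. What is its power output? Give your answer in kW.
P = W/t = 283 J / 7.002 s = 40.42 W = 0.04042 kW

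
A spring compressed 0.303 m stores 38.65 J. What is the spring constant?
PE = ½kx² → k = 2PE/x² = 2×38.65/0.303² = 842.0 N/m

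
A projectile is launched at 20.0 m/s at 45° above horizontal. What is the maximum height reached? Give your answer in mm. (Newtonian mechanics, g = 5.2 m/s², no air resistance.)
H = v₀²sin²(θ)/(2g) (with unit conversion) = 19230.0 mm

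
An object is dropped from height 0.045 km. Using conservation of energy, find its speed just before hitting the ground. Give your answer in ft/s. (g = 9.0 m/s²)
mgh = ½mv² → v = √(2gh) = √(2×9.0×45) = 28.46 m/s = 93.37 ft/s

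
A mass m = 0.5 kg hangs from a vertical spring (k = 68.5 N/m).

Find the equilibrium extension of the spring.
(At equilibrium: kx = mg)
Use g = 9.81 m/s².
x_eq = mg/k = 0.5×9.81/68.5 = 0.07161 m = 7.161 cm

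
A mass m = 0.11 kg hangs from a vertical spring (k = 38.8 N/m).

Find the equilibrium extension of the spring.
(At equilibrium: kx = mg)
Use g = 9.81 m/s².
x_eq = mg/k = 0.11×9.81/38.8 = 0.02781 m = 2.781 cm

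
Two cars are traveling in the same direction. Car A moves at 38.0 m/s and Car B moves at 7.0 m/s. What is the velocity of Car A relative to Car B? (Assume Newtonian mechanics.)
v_rel = v_A - v_B = 38.0 - 7.0 = 31.0 m/s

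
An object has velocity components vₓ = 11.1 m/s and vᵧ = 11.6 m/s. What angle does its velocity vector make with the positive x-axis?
θ = arctan(vᵧ/vₓ) = arctan(11.6/11.1) = 46.26°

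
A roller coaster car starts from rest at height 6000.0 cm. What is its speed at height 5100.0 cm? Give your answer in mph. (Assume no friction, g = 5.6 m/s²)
mgh₁ = ½mv₂² + mgh₂ → v₂ = √(2g(h₁−h₂)) = √(2×5.6×(60−51)) = 10.04 m/s = 22.46 mph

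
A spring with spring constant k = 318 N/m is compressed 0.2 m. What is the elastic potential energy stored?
PE = ½kx² = ½×318×0.2² = 6.36 J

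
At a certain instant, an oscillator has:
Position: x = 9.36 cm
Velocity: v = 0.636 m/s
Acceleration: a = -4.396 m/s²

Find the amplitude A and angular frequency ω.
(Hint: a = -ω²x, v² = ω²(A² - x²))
a = −ω²x → ω = √(|a|/x) = √(4.396/0.0936) = 6.853 rad/s
v² = ω²(A² − x²) → A = √(x² + v²/ω²) = √(0.0936² + 0.636²/6.853²) = 0.1318 m = 13.18 cm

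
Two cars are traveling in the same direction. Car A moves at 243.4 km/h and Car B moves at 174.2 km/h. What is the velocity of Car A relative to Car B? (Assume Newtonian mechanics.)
v_rel = v_A - v_B = 243.4 - 174.2 = 69.2 km/h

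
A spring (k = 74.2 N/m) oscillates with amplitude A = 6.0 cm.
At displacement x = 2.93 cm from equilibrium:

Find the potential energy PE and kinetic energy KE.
E_total = ½kA² = ½×74.2×(0.06)² = 0.1336 J
PE = ½kx² = ½×74.2×(0.0293)² = 0.03185 J
KE = E_total − PE = 0.1017 J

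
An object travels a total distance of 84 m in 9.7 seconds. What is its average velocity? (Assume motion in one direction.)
v_avg = Δd / Δt = 84 / 9.7 = 8.66 m/s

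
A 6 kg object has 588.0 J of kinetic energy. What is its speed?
KE = ½mv² → v = √(2KE/m) = √(2×588.0/6) = 14.0 m/s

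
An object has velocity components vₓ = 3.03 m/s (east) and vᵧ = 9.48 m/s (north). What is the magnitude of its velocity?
|v| = √(vₓ² + vᵧ²) = √(3.03² + 9.48²) = √(99.0513) = 9.95 m/s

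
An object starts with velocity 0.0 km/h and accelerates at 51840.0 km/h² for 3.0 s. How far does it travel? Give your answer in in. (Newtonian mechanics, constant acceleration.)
d = v₀t + ½at² (with unit conversion) = 708.7 in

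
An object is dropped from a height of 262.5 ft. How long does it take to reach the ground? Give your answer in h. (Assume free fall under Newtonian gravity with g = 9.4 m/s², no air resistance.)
t = √(2h/g) (with unit conversion) = 0.001146 h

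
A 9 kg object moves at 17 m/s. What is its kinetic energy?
KE = ½mv² = ½×9×17² = 1300.5 J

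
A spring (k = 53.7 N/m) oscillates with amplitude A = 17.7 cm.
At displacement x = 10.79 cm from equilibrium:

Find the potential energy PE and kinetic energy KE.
E_total = ½kA² = ½×53.7×(0.177)² = 0.8412 J
PE = ½kx² = ½×53.7×(0.1079)² = 0.3126 J
KE = E_total − PE = 0.5286 J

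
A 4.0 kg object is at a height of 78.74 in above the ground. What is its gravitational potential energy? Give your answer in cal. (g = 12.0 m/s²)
PE = mgh = 4 kg × 12.0 m/s² × 2 m = 96 J = 22.94 cal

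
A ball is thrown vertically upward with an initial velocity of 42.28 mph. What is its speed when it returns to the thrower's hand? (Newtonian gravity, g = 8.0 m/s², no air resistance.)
By conservation of energy, the ball returns at the same speed = 42.28 mph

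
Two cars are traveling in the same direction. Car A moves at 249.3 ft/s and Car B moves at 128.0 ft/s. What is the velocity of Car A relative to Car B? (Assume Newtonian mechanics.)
v_rel = v_A - v_B = 249.3 - 128.0 = 121.3 ft/s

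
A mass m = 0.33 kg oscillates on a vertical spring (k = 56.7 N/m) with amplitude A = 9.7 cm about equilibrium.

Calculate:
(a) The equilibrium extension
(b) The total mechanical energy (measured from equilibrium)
x_eq = mg/k = 0.33×9.81/56.7 = 0.0571 m = 5.71 cm
E = ½kA² = ½×56.7×(0.097)² = 0.2667 J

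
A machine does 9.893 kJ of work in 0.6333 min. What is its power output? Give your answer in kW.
P = W/t = 9893 J / 38 s = 260.4 W = 0.2604 kW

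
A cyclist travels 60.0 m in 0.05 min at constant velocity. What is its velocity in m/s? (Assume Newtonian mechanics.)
v = d/t (with unit conversion) = 20.0 m/s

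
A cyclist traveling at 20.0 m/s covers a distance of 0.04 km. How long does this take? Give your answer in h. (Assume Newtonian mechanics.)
t = d/v (with unit conversion) = 0.0005556 h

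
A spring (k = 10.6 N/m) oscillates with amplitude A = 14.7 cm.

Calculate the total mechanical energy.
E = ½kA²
E = ½kA² = ½×10.6×(0.147)² = 0.1145 J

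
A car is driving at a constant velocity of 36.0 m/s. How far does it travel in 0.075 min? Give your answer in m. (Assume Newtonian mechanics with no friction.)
d = vt (with unit conversion) = 162.0 m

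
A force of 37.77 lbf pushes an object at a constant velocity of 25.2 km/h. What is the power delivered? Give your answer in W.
P = Fv = 168 N × 7 m/s = 1176 W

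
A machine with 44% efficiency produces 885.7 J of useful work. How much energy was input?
W_in = W_out/η = 885.7/0.44 = 2013.0 J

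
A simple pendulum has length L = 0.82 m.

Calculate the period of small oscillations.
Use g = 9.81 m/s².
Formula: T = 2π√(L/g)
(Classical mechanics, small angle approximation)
T = 2π√(L/g) = 2π√(0.82/9.81) = 1.817 s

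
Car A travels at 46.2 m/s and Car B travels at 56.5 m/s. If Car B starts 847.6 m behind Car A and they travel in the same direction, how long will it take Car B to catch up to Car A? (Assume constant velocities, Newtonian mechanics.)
Relative speed: v_rel = 56.5 - 46.2 = 10.3 m/s
Time to catch: t = d₀/v_rel = 847.6/10.3 = 82.29 s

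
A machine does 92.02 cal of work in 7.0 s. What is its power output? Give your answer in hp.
P = W/t = 385 J / 7 s = 55 W = 0.07376 hp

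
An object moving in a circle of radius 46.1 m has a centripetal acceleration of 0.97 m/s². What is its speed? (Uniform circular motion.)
v = √(a_c × r) = √(0.97 × 46.1) = 6.69 m/s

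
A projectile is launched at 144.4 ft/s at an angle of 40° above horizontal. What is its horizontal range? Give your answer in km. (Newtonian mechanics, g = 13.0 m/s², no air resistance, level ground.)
R = v₀² sin(2θ) / g (with unit conversion) = 0.1467 km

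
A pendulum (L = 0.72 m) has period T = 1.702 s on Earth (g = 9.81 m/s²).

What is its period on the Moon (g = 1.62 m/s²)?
T = 2π√(L/g), so T_moon/T_earth = √(g_earth/g_moon)
T_moon = 2π√(0.72/1.62) = 4.189 s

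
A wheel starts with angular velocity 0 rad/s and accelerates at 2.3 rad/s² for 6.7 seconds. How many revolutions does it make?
θ = ω₀t + ½αt² = 0×6.7 + ½×2.3×6.7² = 51.62 rad
Revolutions = θ/(2π) = 51.62/(2π) = 8.22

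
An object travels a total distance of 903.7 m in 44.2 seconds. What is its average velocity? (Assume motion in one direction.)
v_avg = Δd / Δt = 903.7 / 44.2 = 20.45 m/s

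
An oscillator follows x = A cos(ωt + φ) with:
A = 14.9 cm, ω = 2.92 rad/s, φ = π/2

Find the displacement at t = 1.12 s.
x = A cos(ωt + φ) = 14.9×cos(2.92×1.12 + π/2) = 1.914 cm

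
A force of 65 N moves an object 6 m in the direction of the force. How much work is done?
W = Fd = 65×6 = 390.0 J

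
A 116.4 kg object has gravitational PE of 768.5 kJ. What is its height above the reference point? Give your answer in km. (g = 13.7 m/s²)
PE = mgh → h = PE/(mg) = 7.685e+05 J / (116.4 kg × 13.7 m/s²) = 481.9 m = 0.4819 km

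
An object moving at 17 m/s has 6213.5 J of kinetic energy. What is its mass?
KE = ½mv² → m = 2KE/v² = 2×6213.5/17² = 43.0 kg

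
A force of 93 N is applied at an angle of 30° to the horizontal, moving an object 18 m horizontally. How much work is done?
W = Fd cosθ = 93×18×cos(30°) = 1449.7 J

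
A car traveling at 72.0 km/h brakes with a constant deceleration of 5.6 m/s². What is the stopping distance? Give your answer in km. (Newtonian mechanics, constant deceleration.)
d = v₀² / (2a) (with unit conversion) = 0.03571 km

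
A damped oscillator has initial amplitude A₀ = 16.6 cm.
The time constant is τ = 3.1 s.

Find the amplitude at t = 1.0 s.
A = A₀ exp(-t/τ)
A = A₀ exp(−t/τ) = 16.6×exp(−1.0/3.1) = 12.02 cm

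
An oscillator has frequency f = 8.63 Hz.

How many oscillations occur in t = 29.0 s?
n = f×t = 8.63×29.0 = 250.3 oscillations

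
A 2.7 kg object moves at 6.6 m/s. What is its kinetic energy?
KE = ½mv² = ½×2.7×6.6² = 58.806 J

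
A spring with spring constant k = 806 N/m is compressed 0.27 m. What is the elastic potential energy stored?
PE = ½kx² = ½×806×0.27² = 29.38 J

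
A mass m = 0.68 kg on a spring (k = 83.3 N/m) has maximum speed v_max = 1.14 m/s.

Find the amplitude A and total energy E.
½mv²_max = ½kA² → A = v_max√(m/k) = 1.14×√(0.68/83.3) = 0.103 m = 10.3 cm
E = ½mv²_max = ½×0.68×1.14² = 0.4419 J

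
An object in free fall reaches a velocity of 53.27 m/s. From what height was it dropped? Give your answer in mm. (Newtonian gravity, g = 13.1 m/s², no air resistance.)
h = v²/(2g) (with unit conversion) = 108300.0 mm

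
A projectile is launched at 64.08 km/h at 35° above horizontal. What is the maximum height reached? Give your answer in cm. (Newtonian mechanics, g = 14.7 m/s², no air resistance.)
H = v₀²sin²(θ)/(2g) (with unit conversion) = 354.5 cm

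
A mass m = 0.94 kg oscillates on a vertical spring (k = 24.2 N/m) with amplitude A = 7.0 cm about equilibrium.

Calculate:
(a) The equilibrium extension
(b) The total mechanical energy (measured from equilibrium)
x_eq = mg/k = 0.94×9.81/24.2 = 0.381 m = 38.1 cm
E = ½kA² = ½×24.2×(0.07)² = 0.05929 J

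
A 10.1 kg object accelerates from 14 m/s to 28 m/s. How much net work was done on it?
W_net = ΔKE = ½m(v₂² − v₁²) = ½×10.1×(28² − 14²) = 2969.4 J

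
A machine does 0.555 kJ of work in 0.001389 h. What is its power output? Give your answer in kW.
P = W/t = 555 J / 5 s = 111 W = 0.111 kW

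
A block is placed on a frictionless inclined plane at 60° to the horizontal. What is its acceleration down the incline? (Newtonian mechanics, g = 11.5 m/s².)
a = g sin(θ) = 11.5 × sin(60°) = 11.5 × 0.866 = 9.96 m/s²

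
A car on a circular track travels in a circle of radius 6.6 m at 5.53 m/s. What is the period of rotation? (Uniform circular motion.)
T = 2πr/v = 2π×6.6/5.53 = 7.5 s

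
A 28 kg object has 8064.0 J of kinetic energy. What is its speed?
KE = ½mv² → v = √(2KE/m) = √(2×8064.0/28) = 24.0 m/s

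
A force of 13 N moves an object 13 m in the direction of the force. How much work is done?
W = Fd = 13×13 = 169.0 J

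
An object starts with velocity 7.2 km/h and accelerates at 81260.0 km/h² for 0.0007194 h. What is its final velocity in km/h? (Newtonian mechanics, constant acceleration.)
v = v₀ + at (with unit conversion) = 65.66 km/h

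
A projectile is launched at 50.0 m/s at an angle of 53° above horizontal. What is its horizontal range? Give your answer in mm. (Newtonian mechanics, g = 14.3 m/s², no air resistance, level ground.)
R = v₀² sin(2θ) / g (with unit conversion) = 168100.0 mm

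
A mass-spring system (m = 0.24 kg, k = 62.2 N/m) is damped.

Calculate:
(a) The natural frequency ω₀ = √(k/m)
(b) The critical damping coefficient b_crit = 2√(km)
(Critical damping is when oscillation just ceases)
ω₀ = √(k/m) = √(62.2/0.24) = 16.1 rad/s
b_crit = 2√(km) = 2√(62.2×0.24) = 7.727 kg/s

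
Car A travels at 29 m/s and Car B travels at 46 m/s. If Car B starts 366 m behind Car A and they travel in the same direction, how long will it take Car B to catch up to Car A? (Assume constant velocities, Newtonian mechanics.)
Relative speed: v_rel = 46 - 29 = 17 m/s
Time to catch: t = d₀/v_rel = 366/17 = 21.53 s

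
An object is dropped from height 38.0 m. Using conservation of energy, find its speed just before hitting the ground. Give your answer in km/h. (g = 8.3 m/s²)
mgh = ½mv² → v = √(2gh) = √(2×8.3×38) = 25.12 m/s = 90.42 km/h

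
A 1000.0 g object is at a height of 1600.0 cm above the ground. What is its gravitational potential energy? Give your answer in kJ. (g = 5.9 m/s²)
PE = mgh = 1 kg × 5.9 m/s² × 16 m = 94.4 J = 0.0944 kJ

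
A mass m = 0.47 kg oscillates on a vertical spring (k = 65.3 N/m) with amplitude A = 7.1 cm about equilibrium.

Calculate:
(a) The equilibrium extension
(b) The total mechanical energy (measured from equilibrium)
x_eq = mg/k = 0.47×9.81/65.3 = 0.07061 m = 7.061 cm
E = ½kA² = ½×65.3×(0.071)² = 0.1646 J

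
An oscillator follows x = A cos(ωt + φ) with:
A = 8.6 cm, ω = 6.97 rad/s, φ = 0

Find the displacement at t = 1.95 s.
x = A cos(ωt + φ) = 8.6×cos(6.97×1.95 + 0) = 4.463 cm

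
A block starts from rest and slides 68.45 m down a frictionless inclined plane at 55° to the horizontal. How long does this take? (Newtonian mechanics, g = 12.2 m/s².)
a = g sin(θ) = 12.2 × sin(55°) = 9.99 m/s²
t = √(2d/a) = √(2 × 68.45 / 9.99) = 3.7 s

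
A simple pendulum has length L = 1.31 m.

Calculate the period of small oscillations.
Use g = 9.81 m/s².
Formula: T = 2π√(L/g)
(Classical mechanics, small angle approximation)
T = 2π√(L/g) = 2π√(1.31/9.81) = 2.296 s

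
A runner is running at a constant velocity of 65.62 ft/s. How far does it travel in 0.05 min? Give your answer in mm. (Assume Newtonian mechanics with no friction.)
d = vt (with unit conversion) = 60000.0 mm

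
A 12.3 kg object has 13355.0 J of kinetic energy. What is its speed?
KE = ½mv² → v = √(2KE/m) = √(2×13355.0/12.3) = 46.6 m/s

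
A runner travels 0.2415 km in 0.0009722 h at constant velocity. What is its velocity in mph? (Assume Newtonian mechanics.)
v = d/t (with unit conversion) = 154.4 mph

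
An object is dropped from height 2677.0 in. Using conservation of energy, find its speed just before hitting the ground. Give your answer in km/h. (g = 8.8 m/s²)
mgh = ½mv² → v = √(2gh) = √(2×8.8×68) = 34.59 m/s = 124.5 km/h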